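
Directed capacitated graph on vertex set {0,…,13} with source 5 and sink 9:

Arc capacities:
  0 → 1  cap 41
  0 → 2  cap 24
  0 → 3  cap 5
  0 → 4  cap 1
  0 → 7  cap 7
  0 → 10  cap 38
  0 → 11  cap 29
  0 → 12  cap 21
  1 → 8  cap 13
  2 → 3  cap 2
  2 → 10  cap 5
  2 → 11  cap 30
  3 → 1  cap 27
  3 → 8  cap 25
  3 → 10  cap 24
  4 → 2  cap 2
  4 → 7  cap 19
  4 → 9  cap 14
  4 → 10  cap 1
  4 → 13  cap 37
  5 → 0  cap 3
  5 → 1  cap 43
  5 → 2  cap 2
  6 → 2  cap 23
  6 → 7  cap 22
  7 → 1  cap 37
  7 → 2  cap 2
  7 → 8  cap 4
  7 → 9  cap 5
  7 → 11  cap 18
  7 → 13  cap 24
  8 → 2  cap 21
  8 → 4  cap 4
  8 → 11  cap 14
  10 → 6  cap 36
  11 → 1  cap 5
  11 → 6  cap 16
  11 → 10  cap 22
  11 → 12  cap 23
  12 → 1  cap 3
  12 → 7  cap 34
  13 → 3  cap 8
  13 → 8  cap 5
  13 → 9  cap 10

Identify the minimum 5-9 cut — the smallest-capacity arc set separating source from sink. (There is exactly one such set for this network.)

Min-cut arcs: {(1,8), (5,0), (5,2)} (total capacity 18)

augment #1: 5→0→4→9 push 1
augment #2: 5→0→7→9 push 2
augment #3: 5→1→8→4→9 push 4
augment #4: 5→2→10→6→7→9 push 2
augment #5: 5→1→8→11→6→7→9 push 1
augment #6: 5→1→8→11→6→7→13→9 push 8
max flow = 18; residual-reachable set from 5 gives S-side
cut edges (S→T): {(1,8), (5,0), (5,2)} total cap 18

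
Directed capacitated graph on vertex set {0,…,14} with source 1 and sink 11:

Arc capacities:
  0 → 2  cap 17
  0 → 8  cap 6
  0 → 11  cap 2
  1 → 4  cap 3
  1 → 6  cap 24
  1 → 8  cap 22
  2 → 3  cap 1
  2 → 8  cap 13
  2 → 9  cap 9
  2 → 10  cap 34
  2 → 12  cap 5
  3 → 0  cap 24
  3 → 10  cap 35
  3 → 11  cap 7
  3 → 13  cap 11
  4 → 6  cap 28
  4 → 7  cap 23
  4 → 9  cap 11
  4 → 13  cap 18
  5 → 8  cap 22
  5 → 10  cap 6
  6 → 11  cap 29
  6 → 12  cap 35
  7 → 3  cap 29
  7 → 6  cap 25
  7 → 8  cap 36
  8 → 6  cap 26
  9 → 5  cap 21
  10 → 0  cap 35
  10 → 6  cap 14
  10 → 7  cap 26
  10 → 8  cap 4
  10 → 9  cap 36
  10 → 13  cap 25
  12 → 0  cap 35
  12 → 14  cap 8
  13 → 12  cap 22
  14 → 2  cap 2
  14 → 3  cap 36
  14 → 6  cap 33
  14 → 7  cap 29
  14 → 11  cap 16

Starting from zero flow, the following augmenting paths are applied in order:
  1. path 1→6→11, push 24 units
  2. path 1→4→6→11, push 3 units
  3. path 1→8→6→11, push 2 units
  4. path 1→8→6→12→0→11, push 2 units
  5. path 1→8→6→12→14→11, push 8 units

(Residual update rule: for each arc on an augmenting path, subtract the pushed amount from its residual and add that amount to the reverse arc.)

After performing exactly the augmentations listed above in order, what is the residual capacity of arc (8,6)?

after path 1 (1→6→11, push 24): res(8,6)=26
after path 2 (1→4→6→11, push 3): res(8,6)=26
after path 3 (1→8→6→11, push 2): res(8,6)=24
after path 4 (1→8→6→12→0→11, push 2): res(8,6)=22
after path 5 (1→8→6→12→14→11, push 8): res(8,6)=14

Residual capacity of (8,6): 14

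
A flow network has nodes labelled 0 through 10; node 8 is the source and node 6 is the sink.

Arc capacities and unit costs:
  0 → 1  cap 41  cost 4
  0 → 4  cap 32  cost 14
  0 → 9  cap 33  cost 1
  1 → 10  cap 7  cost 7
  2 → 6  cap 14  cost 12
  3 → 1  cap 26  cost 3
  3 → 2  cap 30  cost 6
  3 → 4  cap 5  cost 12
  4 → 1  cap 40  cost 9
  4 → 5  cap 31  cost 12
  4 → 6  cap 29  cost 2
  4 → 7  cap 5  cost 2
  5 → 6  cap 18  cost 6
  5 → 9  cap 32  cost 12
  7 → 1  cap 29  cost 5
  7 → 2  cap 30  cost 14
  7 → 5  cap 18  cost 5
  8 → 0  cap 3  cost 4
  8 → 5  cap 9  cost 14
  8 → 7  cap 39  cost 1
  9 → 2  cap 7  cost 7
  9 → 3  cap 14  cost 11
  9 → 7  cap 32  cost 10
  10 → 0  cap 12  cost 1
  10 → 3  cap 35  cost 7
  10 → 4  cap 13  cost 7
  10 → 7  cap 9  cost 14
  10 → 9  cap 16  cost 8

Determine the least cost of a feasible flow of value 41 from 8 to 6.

shortest-cost path #1: 8→7→5→6 push 18 @ unit cost 12 (adds 216)
shortest-cost path #2: 8→0→4→6 push 3 @ unit cost 20 (adds 60)
shortest-cost path #3: 8→7→1→10→4→6 push 7 @ unit cost 22 (adds 154)
shortest-cost path #4: 8→7→2→6 push 13 @ unit cost 27 (adds 351)
total cost = 781

Minimum cost for 41 units: 781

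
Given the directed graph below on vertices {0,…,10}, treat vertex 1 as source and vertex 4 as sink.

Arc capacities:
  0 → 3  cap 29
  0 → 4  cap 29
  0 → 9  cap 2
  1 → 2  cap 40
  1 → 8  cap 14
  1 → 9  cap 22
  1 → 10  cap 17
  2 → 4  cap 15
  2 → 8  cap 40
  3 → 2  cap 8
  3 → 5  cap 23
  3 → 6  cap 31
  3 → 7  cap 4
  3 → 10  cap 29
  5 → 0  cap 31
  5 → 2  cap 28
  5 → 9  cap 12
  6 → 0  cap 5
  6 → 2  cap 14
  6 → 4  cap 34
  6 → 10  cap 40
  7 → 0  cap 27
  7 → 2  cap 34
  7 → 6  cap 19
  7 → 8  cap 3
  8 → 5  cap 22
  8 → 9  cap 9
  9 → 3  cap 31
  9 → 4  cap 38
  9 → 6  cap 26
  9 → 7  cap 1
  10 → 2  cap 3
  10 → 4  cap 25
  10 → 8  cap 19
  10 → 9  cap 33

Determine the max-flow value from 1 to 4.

Maximum flow value: 85

augment #1: 1→2→4 bottleneck 15, total now 15
augment #2: 1→9→4 bottleneck 22, total now 37
augment #3: 1→10→4 bottleneck 17, total now 54
augment #4: 1→8→9→4 bottleneck 9, total now 63
augment #5: 1→8→5→0→4 bottleneck 5, total now 68
augment #6: 1→2→8→5→0→4 bottleneck 17, total now 85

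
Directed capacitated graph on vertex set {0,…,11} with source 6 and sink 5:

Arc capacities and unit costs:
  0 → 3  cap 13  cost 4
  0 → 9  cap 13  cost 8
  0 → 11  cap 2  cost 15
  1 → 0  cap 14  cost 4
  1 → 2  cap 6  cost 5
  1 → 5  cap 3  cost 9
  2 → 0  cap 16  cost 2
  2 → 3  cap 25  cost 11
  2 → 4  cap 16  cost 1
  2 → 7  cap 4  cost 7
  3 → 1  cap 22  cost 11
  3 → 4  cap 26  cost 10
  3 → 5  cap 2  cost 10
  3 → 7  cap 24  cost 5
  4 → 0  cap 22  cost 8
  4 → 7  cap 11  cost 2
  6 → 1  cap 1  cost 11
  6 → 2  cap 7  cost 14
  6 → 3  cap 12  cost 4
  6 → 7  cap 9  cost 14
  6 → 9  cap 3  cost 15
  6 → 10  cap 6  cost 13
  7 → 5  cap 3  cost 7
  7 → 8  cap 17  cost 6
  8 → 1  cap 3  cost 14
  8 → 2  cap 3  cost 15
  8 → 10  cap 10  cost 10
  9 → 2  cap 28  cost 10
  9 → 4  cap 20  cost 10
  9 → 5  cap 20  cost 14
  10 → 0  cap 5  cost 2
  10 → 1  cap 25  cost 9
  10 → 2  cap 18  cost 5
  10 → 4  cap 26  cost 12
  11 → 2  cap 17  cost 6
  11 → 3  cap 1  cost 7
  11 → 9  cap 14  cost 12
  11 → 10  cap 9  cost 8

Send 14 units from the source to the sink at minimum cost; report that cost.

Minimum cost for 14 units: 342

shortest-cost path #1: 6→3→5 push 2 @ unit cost 14 (adds 28)
shortest-cost path #2: 6→3→7→5 push 3 @ unit cost 16 (adds 48)
shortest-cost path #3: 6→1→5 push 1 @ unit cost 20 (adds 20)
shortest-cost path #4: 6→3→1→5 push 2 @ unit cost 24 (adds 48)
shortest-cost path #5: 6→9→5 push 3 @ unit cost 29 (adds 87)
shortest-cost path #6: 6→10→0→9→5 push 3 @ unit cost 37 (adds 111)
total cost = 342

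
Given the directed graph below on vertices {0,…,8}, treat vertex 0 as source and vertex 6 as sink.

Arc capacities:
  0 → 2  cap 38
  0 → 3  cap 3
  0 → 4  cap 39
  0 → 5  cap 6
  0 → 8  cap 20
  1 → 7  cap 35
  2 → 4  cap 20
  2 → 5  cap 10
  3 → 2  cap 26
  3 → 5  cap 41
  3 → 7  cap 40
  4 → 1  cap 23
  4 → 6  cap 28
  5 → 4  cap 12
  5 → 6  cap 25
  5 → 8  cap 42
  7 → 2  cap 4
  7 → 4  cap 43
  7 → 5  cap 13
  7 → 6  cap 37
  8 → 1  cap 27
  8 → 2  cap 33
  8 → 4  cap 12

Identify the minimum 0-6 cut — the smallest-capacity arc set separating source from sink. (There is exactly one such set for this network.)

Min-cut arcs: {(0,3), (0,5), (1,7), (2,5), (4,6)} (total capacity 82)

augment #1: 0→4→6 push 28
augment #2: 0→5→6 push 6
augment #3: 0→2→5→6 push 10
augment #4: 0→3→5→6 push 3
augment #5: 0→4→1→7→6 push 11
augment #6: 0→8→1→7→6 push 20
augment #7: 0→2→4→1→7→6 push 4
max flow = 82; residual-reachable set from 0 gives S-side
cut edges (S→T): {(0,3), (0,5), (1,7), (2,5), (4,6)} total cap 82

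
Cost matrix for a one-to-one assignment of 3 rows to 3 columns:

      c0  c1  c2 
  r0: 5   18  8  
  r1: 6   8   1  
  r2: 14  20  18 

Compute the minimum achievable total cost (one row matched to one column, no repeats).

optimal assignment: row0→col0 (cost 5), row1→col2 (cost 1), row2→col1 (cost 20)
total = 5 + 1 + 20 = 26

Minimum assignment cost: 26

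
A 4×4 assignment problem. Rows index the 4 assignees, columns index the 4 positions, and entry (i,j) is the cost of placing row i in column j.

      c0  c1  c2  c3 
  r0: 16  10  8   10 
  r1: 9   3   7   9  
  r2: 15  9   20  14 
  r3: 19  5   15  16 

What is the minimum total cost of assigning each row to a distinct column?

Minimum assignment cost: 36

optimal assignment: row0→col2 (cost 8), row1→col0 (cost 9), row2→col3 (cost 14), row3→col1 (cost 5)
total = 8 + 9 + 14 + 5 = 36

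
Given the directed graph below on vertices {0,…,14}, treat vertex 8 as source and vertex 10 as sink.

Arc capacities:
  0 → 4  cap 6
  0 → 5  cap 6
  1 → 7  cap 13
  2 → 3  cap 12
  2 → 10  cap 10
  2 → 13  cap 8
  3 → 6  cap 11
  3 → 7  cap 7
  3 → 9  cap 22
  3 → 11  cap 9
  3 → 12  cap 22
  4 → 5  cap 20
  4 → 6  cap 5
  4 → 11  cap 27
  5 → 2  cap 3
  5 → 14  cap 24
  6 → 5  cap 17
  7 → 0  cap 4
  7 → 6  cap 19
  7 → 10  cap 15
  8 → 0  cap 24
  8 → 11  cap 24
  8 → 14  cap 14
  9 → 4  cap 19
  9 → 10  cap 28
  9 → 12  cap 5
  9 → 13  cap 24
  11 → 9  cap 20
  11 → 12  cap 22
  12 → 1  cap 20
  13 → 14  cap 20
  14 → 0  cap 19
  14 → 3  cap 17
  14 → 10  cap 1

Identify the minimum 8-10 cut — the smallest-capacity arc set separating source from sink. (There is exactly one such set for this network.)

Min-cut arcs: {(5,2), (7,10), (9,10), (14,10)} (total capacity 47)

augment #1: 8→14→10 push 1
augment #2: 8→11→9→10 push 20
augment #3: 8→0→5→2→10 push 3
augment #4: 8→14→3→7→10 push 7
augment #5: 8→14→3→9→10 push 6
augment #6: 8→11→12→1→7→10 push 4
augment #7: 8→0→5→14→3→9→10 push 2
augment #8: 8→0→4→11→12→1→7→10 push 4
max flow = 47; residual-reachable set from 8 gives S-side
cut edges (S→T): {(5,2), (7,10), (9,10), (14,10)} total cap 47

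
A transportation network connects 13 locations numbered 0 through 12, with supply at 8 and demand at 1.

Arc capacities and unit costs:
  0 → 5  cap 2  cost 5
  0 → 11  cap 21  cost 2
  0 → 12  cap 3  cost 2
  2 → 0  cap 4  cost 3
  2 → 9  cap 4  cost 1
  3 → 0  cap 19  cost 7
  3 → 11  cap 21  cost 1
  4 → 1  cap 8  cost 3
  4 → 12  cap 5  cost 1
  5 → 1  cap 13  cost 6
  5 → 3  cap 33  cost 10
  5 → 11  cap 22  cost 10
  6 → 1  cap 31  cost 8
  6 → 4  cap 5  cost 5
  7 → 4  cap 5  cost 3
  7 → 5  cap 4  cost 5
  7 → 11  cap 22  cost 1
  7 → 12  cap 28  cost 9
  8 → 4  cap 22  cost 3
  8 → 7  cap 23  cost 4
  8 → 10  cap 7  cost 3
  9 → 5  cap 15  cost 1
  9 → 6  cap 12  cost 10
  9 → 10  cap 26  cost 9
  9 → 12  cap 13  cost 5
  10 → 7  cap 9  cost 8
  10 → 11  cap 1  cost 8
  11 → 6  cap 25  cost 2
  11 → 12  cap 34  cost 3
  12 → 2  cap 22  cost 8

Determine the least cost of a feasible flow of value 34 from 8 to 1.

shortest-cost path #1: 8→4→1 push 8 @ unit cost 6 (adds 48)
shortest-cost path #2: 8→7→5→1 push 4 @ unit cost 15 (adds 60)
shortest-cost path #3: 8→7→11→6→1 push 19 @ unit cost 15 (adds 285)
shortest-cost path #4: 8→4→12→2→9→5→1 push 3 @ unit cost 20 (adds 60)
total cost = 453

Minimum cost for 34 units: 453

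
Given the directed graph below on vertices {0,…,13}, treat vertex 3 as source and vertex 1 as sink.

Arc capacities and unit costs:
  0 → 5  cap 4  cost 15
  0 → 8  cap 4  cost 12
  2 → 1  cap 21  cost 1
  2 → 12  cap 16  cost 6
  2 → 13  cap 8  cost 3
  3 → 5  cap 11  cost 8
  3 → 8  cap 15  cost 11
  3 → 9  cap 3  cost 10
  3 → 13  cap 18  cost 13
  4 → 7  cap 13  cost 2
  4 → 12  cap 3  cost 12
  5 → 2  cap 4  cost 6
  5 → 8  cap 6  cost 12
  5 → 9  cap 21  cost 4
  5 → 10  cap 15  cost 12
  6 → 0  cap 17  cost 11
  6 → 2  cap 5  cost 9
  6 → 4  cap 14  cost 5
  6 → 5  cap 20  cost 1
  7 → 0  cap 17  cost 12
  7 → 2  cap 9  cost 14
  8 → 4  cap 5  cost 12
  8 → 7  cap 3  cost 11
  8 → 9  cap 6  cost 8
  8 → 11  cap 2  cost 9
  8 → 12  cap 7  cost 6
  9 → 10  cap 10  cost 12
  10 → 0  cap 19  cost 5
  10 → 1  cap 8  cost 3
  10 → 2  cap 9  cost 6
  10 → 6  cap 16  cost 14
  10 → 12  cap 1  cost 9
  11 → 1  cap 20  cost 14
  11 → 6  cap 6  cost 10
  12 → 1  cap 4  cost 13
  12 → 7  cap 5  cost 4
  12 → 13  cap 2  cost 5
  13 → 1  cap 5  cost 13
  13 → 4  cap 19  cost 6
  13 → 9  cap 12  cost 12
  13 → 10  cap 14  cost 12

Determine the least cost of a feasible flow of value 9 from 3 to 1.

shortest-cost path #1: 3→5→2→1 push 4 @ unit cost 15 (adds 60)
shortest-cost path #2: 3→5→10→1 push 5 @ unit cost 23 (adds 115)
total cost = 175

Minimum cost for 9 units: 175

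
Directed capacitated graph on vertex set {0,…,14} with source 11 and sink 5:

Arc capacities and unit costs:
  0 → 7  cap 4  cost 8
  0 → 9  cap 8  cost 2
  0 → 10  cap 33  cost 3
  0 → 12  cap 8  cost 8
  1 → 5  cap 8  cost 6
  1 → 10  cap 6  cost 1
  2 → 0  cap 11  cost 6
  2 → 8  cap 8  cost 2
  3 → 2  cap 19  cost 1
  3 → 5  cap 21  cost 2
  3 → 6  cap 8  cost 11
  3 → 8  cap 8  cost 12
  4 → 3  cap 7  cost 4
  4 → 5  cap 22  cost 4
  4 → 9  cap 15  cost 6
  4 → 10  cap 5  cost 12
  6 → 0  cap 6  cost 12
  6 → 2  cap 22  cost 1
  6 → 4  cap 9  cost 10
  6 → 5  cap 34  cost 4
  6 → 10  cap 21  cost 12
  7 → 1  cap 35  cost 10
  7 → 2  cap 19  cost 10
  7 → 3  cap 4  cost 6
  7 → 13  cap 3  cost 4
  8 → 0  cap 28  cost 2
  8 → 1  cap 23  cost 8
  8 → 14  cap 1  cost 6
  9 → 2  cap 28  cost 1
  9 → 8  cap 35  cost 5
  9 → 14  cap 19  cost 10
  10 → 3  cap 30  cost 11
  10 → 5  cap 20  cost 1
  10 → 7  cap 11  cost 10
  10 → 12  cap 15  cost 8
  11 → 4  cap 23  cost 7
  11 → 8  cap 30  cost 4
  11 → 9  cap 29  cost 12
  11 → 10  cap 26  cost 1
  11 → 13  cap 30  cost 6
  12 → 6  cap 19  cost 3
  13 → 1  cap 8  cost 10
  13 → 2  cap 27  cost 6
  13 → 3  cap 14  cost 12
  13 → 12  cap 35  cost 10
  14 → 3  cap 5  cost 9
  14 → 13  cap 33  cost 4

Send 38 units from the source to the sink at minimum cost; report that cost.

shortest-cost path #1: 11→10→5 push 20 @ unit cost 2 (adds 40)
shortest-cost path #2: 11→4→5 push 18 @ unit cost 11 (adds 198)
total cost = 238

Minimum cost for 38 units: 238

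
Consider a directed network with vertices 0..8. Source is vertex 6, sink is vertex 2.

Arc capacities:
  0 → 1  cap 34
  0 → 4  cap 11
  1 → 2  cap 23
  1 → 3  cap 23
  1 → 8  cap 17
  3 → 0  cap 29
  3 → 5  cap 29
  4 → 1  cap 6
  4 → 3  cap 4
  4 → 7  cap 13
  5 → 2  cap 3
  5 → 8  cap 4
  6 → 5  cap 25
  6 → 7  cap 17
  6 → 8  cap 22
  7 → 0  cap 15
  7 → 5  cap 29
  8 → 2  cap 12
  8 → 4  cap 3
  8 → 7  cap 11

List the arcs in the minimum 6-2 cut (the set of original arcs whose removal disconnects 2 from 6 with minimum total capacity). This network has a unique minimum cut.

augment #1: 6→5→2 push 3
augment #2: 6→8→2 push 12
augment #3: 6→7→0→1→2 push 15
augment #4: 6→8→4→1→2 push 3
max flow = 33; residual-reachable set from 6 gives S-side
cut edges (S→T): {(5,2), (7,0), (8,2), (8,4)} total cap 33

Min-cut arcs: {(5,2), (7,0), (8,2), (8,4)} (total capacity 33)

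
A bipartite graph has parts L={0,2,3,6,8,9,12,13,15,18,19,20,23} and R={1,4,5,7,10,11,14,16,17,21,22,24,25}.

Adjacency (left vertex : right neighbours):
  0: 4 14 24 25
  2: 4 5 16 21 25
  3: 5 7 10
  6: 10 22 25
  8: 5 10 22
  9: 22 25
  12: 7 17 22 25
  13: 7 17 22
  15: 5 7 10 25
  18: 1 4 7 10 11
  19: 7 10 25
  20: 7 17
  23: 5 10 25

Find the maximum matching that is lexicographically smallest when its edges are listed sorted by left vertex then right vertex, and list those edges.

|M| = 9 (so the lex-smallest maximum matching has 9 edges)
process left vertices in ascending order; for each, take the smallest-labelled available neighbour that still permits 9 edges overall, or leave it unmatched if none does
lex-smallest matching: {0-4, 2-16, 3-5, 6-10, 8-22, 9-25, 12-7, 13-17, 18-1}

Lex-smallest maximum matching: {(0,4), (2,16), (3,5), (6,10), (8,22), (9,25), (12,7), (13,17), (18,1)}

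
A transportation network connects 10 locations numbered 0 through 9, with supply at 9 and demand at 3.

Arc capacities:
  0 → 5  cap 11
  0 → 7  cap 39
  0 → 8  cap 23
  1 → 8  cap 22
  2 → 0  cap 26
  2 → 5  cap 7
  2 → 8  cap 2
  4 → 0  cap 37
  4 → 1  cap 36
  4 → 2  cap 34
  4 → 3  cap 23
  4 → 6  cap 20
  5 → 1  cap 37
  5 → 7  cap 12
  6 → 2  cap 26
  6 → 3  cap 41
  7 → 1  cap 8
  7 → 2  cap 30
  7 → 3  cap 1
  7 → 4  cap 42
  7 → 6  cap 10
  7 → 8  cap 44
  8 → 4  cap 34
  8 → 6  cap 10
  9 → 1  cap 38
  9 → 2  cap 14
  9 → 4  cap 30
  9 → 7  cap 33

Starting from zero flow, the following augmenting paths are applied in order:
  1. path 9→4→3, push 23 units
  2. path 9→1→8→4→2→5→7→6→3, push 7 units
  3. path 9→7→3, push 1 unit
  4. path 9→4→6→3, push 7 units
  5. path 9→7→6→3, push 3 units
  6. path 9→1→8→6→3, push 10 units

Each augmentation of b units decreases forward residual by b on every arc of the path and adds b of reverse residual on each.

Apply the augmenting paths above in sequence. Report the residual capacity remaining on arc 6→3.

Residual capacity of (6,3): 14

after path 1 (9→4→3, push 23): res(6,3)=41
after path 2 (9→1→8→4→2→5→7→6→3, push 7): res(6,3)=34
after path 3 (9→7→3, push 1): res(6,3)=34
after path 4 (9→4→6→3, push 7): res(6,3)=27
after path 5 (9→7→6→3, push 3): res(6,3)=24
after path 6 (9→1→8→6→3, push 10): res(6,3)=14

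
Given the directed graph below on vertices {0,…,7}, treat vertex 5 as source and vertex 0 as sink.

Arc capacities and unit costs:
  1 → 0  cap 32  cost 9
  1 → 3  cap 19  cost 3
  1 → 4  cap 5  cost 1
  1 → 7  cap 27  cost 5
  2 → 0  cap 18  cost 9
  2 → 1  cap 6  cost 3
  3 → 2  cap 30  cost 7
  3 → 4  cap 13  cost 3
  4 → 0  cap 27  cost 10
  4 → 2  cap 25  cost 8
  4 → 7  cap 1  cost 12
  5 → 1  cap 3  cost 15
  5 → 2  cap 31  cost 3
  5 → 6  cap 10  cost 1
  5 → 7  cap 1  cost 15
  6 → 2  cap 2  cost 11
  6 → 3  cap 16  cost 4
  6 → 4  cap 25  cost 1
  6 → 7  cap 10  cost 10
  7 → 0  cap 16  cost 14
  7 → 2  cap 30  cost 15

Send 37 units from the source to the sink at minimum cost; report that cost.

shortest-cost path #1: 5→2→0 push 18 @ unit cost 12 (adds 216)
shortest-cost path #2: 5→6→4→0 push 10 @ unit cost 12 (adds 120)
shortest-cost path #3: 5→2→1→0 push 6 @ unit cost 15 (adds 90)
shortest-cost path #4: 5→1→0 push 3 @ unit cost 24 (adds 72)
total cost = 498

Minimum cost for 37 units: 498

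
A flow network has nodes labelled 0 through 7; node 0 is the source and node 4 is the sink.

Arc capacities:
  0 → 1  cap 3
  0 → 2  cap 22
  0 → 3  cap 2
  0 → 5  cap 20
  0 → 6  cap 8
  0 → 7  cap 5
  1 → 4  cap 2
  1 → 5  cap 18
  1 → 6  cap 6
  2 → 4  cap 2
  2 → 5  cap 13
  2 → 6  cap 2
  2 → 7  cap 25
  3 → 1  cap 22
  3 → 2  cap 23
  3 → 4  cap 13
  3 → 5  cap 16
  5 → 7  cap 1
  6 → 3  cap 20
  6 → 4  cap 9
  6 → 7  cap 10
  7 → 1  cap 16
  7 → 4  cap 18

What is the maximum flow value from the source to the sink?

augment #1: 0→1→4 bottleneck 2, total now 2
augment #2: 0→2→4 bottleneck 2, total now 4
augment #3: 0→3→4 bottleneck 2, total now 6
augment #4: 0→6→4 bottleneck 8, total now 14
augment #5: 0→7→4 bottleneck 5, total now 19
augment #6: 0→1→6→4 bottleneck 1, total now 20
augment #7: 0→2→7→4 bottleneck 13, total now 33
augment #8: 0→2→6→3→4 bottleneck 2, total now 35
augment #9: 0→2→7→1→6→3→4 bottleneck 5, total now 40

Maximum flow value: 40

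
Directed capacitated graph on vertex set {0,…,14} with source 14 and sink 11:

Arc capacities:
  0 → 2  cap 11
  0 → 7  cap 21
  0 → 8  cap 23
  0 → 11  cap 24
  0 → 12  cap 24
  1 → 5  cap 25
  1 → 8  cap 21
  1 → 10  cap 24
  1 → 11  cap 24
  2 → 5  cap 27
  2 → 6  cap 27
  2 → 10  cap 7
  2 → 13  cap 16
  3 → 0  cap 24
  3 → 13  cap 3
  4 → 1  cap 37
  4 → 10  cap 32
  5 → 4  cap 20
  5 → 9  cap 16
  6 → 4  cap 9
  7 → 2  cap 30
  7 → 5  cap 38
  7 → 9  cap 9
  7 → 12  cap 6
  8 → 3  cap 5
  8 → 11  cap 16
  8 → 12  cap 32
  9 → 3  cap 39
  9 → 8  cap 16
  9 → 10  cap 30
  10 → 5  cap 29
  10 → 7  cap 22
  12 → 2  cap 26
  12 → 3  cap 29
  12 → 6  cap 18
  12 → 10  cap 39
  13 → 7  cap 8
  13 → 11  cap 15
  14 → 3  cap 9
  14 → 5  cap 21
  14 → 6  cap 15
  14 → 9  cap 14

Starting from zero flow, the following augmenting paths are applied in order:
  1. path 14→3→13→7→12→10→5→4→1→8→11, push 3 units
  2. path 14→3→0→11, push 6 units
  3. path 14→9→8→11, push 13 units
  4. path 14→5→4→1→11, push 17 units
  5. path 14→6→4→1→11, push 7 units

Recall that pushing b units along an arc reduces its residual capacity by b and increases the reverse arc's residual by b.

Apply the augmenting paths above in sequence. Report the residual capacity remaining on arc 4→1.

after path 1 (14→3→13→7→12→10→5→4→1→8→11, push 3): res(4,1)=34
after path 2 (14→3→0→11, push 6): res(4,1)=34
after path 3 (14→9→8→11, push 13): res(4,1)=34
after path 4 (14→5→4→1→11, push 17): res(4,1)=17
after path 5 (14→6→4→1→11, push 7): res(4,1)=10

Residual capacity of (4,1): 10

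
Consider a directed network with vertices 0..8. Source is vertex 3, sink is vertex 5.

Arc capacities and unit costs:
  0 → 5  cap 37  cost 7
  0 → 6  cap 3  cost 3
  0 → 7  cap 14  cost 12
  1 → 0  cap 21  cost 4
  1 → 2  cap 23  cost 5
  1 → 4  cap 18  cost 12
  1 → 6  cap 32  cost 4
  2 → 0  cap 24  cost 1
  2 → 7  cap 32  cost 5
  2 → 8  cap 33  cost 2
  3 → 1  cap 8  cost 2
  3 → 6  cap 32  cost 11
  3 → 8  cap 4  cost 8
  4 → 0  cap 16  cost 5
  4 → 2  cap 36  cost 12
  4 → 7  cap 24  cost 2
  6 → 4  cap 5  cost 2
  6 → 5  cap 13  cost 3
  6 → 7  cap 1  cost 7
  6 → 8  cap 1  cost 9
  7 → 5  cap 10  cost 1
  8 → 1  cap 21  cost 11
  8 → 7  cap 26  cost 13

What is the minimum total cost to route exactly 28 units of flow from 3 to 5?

shortest-cost path #1: 3→1→6→5 push 8 @ unit cost 9 (adds 72)
shortest-cost path #2: 3→6→5 push 5 @ unit cost 14 (adds 70)
shortest-cost path #3: 3→6→4→7→5 push 5 @ unit cost 16 (adds 80)
shortest-cost path #4: 3→6→1→2→7→5 push 5 @ unit cost 18 (adds 90)
shortest-cost path #5: 3→6→1→0→5 push 3 @ unit cost 18 (adds 54)
shortest-cost path #6: 3→6→7→2→1→0→5 push 1 @ unit cost 19 (adds 19)
shortest-cost path #7: 3→8→7→2→1→0→5 push 1 @ unit cost 22 (adds 22)
total cost = 407

Minimum cost for 28 units: 407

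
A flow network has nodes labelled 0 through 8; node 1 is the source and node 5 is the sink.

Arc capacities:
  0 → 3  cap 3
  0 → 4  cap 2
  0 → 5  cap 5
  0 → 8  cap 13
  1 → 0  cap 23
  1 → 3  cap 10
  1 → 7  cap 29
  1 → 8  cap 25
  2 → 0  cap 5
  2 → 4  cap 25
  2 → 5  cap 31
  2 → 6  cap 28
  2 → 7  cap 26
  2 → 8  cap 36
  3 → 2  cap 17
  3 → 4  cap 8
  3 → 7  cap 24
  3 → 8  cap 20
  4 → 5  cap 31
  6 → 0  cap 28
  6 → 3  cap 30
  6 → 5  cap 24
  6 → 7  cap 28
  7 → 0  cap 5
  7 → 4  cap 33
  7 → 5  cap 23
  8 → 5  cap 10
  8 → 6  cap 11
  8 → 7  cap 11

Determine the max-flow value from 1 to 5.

augment #1: 1→0→5 bottleneck 5, total now 5
augment #2: 1→7→5 bottleneck 23, total now 28
augment #3: 1→8→5 bottleneck 10, total now 38
augment #4: 1→0→4→5 bottleneck 2, total now 40
augment #5: 1→3→2→5 bottleneck 10, total now 50
augment #6: 1→7→4→5 bottleneck 6, total now 56
augment #7: 1→8→6→5 bottleneck 11, total now 67
augment #8: 1→0→3→2→5 bottleneck 3, total now 70
augment #9: 1→8→7→4→5 bottleneck 4, total now 74
augment #10: 1→0→8→7→4→5 bottleneck 7, total now 81

Maximum flow value: 81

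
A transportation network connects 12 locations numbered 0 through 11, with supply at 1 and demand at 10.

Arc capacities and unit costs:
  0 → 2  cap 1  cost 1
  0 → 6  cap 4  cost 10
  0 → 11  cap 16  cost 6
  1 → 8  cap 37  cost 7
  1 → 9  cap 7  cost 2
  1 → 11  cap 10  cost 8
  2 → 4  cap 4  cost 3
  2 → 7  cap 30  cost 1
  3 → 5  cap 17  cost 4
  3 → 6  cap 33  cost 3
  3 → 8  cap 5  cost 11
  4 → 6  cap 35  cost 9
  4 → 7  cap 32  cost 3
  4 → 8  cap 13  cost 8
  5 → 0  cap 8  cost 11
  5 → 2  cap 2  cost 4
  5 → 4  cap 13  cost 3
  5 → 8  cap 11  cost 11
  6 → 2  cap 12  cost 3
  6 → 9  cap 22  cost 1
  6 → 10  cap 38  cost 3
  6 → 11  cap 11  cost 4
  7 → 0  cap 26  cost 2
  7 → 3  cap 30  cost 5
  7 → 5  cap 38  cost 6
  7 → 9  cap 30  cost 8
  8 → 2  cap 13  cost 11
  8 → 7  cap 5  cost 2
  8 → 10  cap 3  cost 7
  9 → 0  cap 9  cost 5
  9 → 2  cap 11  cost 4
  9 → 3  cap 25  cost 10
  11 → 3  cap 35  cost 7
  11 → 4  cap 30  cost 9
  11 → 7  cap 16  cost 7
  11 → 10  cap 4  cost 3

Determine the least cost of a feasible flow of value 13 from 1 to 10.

shortest-cost path #1: 1→11→10 push 4 @ unit cost 11 (adds 44)
shortest-cost path #2: 1→8→10 push 3 @ unit cost 14 (adds 42)
shortest-cost path #3: 1→9→3→6→10 push 6 @ unit cost 18 (adds 108)
total cost = 194

Minimum cost for 13 units: 194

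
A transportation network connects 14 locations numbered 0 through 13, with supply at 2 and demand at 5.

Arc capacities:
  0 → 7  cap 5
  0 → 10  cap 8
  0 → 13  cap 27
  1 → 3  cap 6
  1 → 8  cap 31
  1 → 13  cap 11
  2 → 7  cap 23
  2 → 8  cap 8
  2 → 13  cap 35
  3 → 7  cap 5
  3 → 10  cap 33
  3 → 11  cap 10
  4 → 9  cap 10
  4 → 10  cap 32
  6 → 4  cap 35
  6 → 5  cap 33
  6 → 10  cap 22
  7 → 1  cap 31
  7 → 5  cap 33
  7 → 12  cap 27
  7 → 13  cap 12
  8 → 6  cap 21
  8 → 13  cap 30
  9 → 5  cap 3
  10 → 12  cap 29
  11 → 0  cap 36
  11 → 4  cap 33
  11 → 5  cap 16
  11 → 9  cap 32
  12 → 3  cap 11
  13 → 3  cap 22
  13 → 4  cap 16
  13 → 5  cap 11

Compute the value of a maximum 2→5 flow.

Maximum flow value: 60

augment #1: 2→7→5 bottleneck 23, total now 23
augment #2: 2→13→5 bottleneck 11, total now 34
augment #3: 2→8→6→5 bottleneck 8, total now 42
augment #4: 2→13→3→7→5 bottleneck 5, total now 47
augment #5: 2→13→3→11→5 bottleneck 10, total now 57
augment #6: 2→13→4→9→5 bottleneck 3, total now 60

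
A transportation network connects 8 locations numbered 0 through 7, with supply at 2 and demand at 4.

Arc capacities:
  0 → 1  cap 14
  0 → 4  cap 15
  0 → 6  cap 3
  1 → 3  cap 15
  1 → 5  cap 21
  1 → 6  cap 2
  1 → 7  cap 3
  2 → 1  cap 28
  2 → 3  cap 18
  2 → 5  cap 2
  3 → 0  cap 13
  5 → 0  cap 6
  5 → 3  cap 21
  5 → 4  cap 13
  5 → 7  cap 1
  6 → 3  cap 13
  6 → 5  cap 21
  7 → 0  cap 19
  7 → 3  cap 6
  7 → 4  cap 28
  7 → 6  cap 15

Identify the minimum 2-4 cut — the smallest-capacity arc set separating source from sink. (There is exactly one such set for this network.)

augment #1: 2→5→4 push 2
augment #2: 2→1→5→4 push 11
augment #3: 2→1→7→4 push 3
augment #4: 2→3→0→4 push 13
augment #5: 2→1→5→0→4 push 2
augment #6: 2→1→5→7→4 push 1
max flow = 32; residual-reachable set from 2 gives S-side
cut edges (S→T): {(0,4), (1,7), (5,4), (5,7)} total cap 32

Min-cut arcs: {(0,4), (1,7), (5,4), (5,7)} (total capacity 32)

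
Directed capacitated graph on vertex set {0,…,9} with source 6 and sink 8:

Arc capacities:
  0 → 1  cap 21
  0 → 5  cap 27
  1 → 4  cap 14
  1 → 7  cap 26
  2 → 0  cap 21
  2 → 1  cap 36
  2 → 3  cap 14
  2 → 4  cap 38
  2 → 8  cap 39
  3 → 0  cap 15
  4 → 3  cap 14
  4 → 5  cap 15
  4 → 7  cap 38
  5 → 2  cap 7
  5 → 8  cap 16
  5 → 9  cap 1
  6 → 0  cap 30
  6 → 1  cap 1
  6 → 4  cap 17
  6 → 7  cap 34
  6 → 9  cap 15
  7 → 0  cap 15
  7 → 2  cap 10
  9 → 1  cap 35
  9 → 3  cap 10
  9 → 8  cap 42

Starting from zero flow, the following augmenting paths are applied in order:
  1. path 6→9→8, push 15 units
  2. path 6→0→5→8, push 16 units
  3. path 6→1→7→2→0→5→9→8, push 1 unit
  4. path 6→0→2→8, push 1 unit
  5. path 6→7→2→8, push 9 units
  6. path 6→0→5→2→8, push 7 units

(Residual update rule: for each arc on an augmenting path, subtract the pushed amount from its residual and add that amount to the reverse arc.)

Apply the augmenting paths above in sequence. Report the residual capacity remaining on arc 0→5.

Residual capacity of (0,5): 3

after path 1 (6→9→8, push 15): res(0,5)=27
after path 2 (6→0→5→8, push 16): res(0,5)=11
after path 3 (6→1→7→2→0→5→9→8, push 1): res(0,5)=10
after path 4 (6→0→2→8, push 1): res(0,5)=10
after path 5 (6→7→2→8, push 9): res(0,5)=10
after path 6 (6→0→5→2→8, push 7): res(0,5)=3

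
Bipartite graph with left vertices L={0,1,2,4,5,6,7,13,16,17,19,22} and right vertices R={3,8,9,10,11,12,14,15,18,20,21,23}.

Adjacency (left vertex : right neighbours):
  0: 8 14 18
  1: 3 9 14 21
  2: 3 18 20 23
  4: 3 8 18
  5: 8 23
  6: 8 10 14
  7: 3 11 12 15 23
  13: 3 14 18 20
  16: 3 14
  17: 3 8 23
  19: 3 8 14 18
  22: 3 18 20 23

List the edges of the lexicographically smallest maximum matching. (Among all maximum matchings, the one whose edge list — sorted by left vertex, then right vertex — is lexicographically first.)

|M| = 9 (so the lex-smallest maximum matching has 9 edges)
process left vertices in ascending order; for each, take the smallest-labelled available neighbour that still permits 9 edges overall, or leave it unmatched if none does
lex-smallest matching: {0-8, 1-9, 2-3, 4-18, 5-23, 6-10, 7-11, 13-14, 22-20}

Lex-smallest maximum matching: {(0,8), (1,9), (2,3), (4,18), (5,23), (6,10), (7,11), (13,14), (22,20)}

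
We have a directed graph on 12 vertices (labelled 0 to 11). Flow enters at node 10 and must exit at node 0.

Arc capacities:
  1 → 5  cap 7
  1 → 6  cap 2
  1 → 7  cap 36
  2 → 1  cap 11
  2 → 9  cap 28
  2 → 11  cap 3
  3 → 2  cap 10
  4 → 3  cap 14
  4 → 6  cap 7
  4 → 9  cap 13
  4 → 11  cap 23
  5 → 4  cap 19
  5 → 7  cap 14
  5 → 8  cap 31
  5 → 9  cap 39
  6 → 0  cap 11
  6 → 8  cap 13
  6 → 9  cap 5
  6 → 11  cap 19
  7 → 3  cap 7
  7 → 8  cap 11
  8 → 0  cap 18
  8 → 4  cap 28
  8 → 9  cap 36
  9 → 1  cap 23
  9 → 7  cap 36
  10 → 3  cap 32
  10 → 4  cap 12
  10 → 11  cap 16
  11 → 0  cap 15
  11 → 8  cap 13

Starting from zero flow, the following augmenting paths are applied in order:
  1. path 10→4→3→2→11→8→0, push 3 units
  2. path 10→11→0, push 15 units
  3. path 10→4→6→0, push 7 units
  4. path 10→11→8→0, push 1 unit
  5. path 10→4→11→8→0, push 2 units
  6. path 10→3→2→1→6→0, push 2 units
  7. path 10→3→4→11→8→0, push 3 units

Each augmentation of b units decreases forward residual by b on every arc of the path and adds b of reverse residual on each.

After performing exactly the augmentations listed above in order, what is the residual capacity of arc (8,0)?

Residual capacity of (8,0): 9

after path 1 (10→4→3→2→11→8→0, push 3): res(8,0)=15
after path 2 (10→11→0, push 15): res(8,0)=15
after path 3 (10→4→6→0, push 7): res(8,0)=15
after path 4 (10→11→8→0, push 1): res(8,0)=14
after path 5 (10→4→11→8→0, push 2): res(8,0)=12
after path 6 (10→3→2→1→6→0, push 2): res(8,0)=12
after path 7 (10→3→4→11→8→0, push 3): res(8,0)=9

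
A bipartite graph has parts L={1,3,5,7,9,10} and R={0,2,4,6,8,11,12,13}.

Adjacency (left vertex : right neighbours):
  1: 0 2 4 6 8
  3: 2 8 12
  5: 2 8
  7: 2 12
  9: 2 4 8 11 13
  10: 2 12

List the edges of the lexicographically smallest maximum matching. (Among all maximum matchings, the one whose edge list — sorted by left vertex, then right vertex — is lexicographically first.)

|M| = 5 (so the lex-smallest maximum matching has 5 edges)
process left vertices in ascending order; for each, take the smallest-labelled available neighbour that still permits 5 edges overall, or leave it unmatched if none does
lex-smallest matching: {1-0, 3-2, 5-8, 7-12, 9-4}

Lex-smallest maximum matching: {(1,0), (3,2), (5,8), (7,12), (9,4)}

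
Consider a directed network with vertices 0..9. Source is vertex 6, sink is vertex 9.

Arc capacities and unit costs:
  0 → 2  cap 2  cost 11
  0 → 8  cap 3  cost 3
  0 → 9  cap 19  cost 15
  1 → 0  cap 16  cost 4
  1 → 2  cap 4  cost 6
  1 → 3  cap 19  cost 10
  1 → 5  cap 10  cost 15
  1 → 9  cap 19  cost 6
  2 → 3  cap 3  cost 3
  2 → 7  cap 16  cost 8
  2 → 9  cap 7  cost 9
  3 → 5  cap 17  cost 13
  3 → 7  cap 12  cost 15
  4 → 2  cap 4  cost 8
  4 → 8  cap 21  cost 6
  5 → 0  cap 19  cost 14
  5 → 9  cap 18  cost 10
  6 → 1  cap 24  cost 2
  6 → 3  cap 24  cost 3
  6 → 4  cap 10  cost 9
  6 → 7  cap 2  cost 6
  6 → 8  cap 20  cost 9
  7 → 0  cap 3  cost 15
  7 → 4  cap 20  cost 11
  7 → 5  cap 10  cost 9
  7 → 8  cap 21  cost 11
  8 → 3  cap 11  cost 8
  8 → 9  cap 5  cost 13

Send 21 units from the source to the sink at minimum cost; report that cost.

Minimum cost for 21 units: 186

shortest-cost path #1: 6→1→9 push 19 @ unit cost 8 (adds 152)
shortest-cost path #2: 6→1→2→9 push 2 @ unit cost 17 (adds 34)
total cost = 186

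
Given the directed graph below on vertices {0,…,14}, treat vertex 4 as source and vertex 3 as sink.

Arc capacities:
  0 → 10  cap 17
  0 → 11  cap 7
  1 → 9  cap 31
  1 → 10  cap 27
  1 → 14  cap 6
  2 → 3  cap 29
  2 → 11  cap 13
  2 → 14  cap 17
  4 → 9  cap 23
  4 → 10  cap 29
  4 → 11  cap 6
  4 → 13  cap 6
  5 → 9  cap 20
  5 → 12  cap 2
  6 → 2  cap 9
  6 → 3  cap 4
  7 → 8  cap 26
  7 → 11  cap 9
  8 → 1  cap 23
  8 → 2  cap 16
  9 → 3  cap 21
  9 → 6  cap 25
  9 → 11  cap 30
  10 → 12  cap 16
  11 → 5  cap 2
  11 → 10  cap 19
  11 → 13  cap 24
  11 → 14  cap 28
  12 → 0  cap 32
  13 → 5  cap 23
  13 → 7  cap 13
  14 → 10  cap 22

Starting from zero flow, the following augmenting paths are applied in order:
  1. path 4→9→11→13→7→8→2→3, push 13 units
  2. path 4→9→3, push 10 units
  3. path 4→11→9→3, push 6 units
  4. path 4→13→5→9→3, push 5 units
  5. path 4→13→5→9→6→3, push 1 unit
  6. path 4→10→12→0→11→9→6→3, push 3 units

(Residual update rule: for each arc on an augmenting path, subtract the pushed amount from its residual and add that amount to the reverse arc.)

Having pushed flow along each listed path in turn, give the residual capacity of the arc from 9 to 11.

Residual capacity of (9,11): 26

after path 1 (4→9→11→13→7→8→2→3, push 13): res(9,11)=17
after path 2 (4→9→3, push 10): res(9,11)=17
after path 3 (4→11→9→3, push 6): res(9,11)=23
after path 4 (4→13→5→9→3, push 5): res(9,11)=23
after path 5 (4→13→5→9→6→3, push 1): res(9,11)=23
after path 6 (4→10→12→0→11→9→6→3, push 3): res(9,11)=26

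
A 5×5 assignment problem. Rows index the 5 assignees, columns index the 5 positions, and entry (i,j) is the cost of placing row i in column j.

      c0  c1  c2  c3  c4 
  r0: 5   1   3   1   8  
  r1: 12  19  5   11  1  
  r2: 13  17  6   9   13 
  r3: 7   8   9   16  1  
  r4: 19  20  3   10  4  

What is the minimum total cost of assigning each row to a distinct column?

Minimum assignment cost: 21

optimal assignment: row0→col1 (cost 1), row1→col4 (cost 1), row2→col3 (cost 9), row3→col0 (cost 7), row4→col2 (cost 3)
total = 1 + 1 + 9 + 7 + 3 = 21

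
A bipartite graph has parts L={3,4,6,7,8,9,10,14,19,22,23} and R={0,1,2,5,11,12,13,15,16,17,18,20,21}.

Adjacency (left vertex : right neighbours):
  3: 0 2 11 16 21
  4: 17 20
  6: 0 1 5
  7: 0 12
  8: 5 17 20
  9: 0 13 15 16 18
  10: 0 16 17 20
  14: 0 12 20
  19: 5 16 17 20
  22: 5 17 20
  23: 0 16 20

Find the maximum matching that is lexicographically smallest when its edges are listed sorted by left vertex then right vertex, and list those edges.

|M| = 9 (so the lex-smallest maximum matching has 9 edges)
process left vertices in ascending order; for each, take the smallest-labelled available neighbour that still permits 9 edges overall, or leave it unmatched if none does
lex-smallest matching: {3-2, 4-17, 6-1, 7-0, 8-5, 9-13, 10-16, 14-12, 19-20}

Lex-smallest maximum matching: {(3,2), (4,17), (6,1), (7,0), (8,5), (9,13), (10,16), (14,12), (19,20)}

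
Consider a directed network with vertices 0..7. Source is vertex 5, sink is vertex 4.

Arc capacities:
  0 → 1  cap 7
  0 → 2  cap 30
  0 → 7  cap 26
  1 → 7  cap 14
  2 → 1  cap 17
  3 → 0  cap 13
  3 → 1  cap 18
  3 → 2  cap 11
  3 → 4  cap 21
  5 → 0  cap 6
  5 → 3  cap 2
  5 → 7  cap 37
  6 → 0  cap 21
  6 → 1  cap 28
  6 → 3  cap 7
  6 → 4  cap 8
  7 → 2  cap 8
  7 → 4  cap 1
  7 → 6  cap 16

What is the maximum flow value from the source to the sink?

augment #1: 5→3→4 bottleneck 2, total now 2
augment #2: 5→7→4 bottleneck 1, total now 3
augment #3: 5→7→6→4 bottleneck 8, total now 11
augment #4: 5→7→6→3→4 bottleneck 7, total now 18

Maximum flow value: 18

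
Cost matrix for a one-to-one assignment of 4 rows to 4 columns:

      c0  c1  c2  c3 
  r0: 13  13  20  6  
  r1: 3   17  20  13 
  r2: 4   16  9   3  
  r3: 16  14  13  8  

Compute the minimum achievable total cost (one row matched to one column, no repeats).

one of 2 optimal assignments: row0→col1 (cost 13), row1→col0 (cost 3), row2→col3 (cost 3), row3→col2 (cost 13)
total = 13 + 3 + 3 + 13 = 32

Minimum assignment cost: 32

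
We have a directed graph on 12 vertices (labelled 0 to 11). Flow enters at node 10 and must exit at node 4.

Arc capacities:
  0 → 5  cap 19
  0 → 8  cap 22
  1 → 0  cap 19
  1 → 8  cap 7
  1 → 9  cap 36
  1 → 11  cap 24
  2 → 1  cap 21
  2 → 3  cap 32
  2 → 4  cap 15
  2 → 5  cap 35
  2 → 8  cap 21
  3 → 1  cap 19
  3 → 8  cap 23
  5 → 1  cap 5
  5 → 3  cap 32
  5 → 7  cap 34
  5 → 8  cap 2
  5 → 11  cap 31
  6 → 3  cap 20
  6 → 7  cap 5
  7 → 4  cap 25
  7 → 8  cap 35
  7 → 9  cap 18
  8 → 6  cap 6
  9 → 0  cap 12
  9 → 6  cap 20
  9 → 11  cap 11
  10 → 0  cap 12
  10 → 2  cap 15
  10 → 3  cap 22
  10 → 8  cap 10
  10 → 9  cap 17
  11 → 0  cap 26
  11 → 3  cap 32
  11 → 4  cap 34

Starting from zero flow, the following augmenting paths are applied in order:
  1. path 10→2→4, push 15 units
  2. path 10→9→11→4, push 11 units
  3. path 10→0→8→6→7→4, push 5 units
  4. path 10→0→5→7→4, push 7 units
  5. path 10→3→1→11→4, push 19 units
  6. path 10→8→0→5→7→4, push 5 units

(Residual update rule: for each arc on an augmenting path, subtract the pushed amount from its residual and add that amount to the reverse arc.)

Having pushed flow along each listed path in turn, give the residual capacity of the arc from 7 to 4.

Residual capacity of (7,4): 8

after path 1 (10→2→4, push 15): res(7,4)=25
after path 2 (10→9→11→4, push 11): res(7,4)=25
after path 3 (10→0→8→6→7→4, push 5): res(7,4)=20
after path 4 (10→0→5→7→4, push 7): res(7,4)=13
after path 5 (10→3→1→11→4, push 19): res(7,4)=13
after path 6 (10→8→0→5→7→4, push 5): res(7,4)=8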